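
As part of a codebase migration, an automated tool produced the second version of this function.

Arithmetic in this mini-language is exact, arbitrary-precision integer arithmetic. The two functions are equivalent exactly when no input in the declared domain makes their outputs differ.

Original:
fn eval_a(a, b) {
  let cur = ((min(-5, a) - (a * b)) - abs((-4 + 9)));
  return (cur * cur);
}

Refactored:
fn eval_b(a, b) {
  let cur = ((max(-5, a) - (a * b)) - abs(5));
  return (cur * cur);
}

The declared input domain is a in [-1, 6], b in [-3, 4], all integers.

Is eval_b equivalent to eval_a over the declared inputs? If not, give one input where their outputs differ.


Run the pair on a=-1, b=-3.
eval_a: cur := -13 | result 169
eval_b: cur := -9 | result 81
169 != 81, so the rewrite changes behavior.
verdict: not equivalent; witness: a=-1, b=-3


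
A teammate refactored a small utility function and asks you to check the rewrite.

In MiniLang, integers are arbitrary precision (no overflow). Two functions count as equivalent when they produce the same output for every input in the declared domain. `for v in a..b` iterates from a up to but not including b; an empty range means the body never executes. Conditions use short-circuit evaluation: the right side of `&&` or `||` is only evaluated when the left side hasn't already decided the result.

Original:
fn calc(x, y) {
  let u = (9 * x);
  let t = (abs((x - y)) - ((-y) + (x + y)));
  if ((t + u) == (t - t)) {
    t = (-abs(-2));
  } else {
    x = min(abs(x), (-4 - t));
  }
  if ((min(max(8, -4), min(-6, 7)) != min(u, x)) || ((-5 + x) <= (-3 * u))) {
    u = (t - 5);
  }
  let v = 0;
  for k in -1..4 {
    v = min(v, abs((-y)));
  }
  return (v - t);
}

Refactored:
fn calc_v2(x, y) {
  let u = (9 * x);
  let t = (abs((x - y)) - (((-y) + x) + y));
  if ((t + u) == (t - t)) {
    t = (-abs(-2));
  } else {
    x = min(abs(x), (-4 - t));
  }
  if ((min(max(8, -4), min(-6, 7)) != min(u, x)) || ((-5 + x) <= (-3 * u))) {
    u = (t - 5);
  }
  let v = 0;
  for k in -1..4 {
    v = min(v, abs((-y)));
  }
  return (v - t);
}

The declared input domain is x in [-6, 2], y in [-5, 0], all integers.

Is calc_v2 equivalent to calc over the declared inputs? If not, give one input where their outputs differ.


This is a faithful refactor — same computation, different form, but the computed results match everywhere.
As a probe, take x=-4, y=-1: calc runs u=-36, then t=7, then ((t + u) == (t - t)) is false, then x=-11, then ((min(max(8, -4), min(-6, 7)) != min(u, x)) || ((-5 + x) <= (-3 * u))) is true, then u=2, then v=0, then (k=-1), then v=0, then (k=0), then v=0, then (k=1), then v=0, then (k=2), then v=0, then (k=3), then v=0, then returns -7; calc_v2 runs u=-36, then t=7, then ((t + u) == (t - t)) is false, then x=-11, then ((min(max(8, -4), min(-6, 7)) != min(u, x)) || ((-5 + x) <= (-3 * u))) is true, then u=2, then v=0, then (k=-1), then v=0, then (k=0), then v=0, then (k=1), then v=0, then (k=2), then v=0, then (k=3), then v=0, then returns -7; both end at -7.
Sweeping the whole domain (54 inputs) finds no disagreement.
verdict: equivalent


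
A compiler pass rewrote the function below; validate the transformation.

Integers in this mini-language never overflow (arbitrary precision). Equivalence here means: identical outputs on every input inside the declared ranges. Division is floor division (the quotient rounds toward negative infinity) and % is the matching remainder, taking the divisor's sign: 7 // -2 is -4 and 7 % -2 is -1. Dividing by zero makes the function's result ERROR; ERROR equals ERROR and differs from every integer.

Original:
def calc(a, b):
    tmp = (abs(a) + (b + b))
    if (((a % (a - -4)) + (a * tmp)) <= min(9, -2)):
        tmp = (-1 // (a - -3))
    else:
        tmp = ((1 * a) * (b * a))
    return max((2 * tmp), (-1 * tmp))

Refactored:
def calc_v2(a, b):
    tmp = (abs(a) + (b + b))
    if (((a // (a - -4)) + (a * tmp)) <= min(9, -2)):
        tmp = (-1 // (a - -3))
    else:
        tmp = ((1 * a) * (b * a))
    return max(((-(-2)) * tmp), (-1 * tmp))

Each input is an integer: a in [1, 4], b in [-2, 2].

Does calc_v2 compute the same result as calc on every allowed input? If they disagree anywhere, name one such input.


Consider the input a=3, b=-2.
calc: tmp=-1, then (((a % (a - -4)) + (a * tmp)) <= min(9, -2)) is false, then tmp=-18, then returns 18
calc_v2: tmp=-1, then (((a // (a - -4)) + (a * tmp)) <= min(9, -2)) is true, then tmp=-1, then returns 1
18 against 1: the behavior changed.
verdict: not equivalent; witness: a=3, b=-2


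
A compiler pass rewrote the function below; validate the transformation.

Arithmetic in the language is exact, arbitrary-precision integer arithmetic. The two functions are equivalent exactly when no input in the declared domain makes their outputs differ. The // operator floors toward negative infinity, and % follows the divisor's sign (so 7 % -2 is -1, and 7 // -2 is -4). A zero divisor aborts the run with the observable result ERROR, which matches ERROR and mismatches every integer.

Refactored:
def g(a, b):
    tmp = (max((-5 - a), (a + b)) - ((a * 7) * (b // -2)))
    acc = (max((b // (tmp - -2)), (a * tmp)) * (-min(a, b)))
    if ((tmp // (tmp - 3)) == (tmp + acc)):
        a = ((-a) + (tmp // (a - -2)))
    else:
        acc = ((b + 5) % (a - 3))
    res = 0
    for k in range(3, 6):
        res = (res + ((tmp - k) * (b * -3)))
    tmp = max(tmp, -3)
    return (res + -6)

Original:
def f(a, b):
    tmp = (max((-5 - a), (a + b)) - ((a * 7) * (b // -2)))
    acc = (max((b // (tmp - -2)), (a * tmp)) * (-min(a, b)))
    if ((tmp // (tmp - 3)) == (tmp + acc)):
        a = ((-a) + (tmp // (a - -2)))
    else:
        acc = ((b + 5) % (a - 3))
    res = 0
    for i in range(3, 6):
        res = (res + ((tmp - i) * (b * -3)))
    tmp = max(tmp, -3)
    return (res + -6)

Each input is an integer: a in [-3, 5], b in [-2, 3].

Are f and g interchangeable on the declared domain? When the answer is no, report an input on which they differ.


Changes here: local variable names differ; the full 54-point sweep finds no disagreement.
verdict: equivalent


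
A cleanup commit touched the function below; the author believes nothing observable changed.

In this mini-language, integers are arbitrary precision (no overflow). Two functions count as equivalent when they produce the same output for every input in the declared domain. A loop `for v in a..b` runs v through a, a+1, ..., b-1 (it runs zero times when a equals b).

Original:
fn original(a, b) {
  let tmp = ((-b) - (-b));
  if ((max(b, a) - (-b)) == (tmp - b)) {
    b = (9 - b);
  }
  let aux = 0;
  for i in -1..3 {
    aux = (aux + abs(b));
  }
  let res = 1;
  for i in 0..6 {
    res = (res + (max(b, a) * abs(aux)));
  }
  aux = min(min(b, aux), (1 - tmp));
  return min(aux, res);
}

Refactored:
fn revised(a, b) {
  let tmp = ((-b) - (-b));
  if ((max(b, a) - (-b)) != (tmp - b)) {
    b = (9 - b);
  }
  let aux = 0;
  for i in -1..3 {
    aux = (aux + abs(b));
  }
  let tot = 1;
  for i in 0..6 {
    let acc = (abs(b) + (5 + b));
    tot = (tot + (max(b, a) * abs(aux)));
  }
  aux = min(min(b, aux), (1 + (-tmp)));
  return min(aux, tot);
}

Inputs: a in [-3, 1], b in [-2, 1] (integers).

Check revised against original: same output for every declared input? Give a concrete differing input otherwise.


There is a counterexample at a=-3, b=-2: -95 on one side, 1 on the other.
original: tmp becomes 0; next ((max(b, a) - (-b)) == (tmp - b)) evaluates to false; next aux becomes 0; next at i=-1:; next aux becomes 2; next at i=0:; next aux becomes 4; next at i=1:; next aux becomes 6; next at i=2:; next aux becomes 8; next res becomes 1; next at i=0:; next res becomes -15; next at i=1:; next res becomes -31; next at i=2:; next res becomes -47; next at i=3:; next res becomes -63; next at i=4:; next res becomes -79; next at i=5:; next res becomes -95; next aux becomes -2; next final value -95
revised: tmp becomes 0; next ((max(b, a) - (-b)) != (tmp - b)) evaluates to true; next b becomes 11; next aux becomes 0; next at i=-1:; next aux becomes 11; next at i=0:; next aux becomes 22; next at i=1:; next aux becomes 33; next at i=2:; next aux becomes 44; next tot becomes 1; next at i=0:; next acc becomes 27; next tot becomes 485; next at i=1:; next acc becomes 27; next tot becomes 969; next at i=2:; next acc becomes 27; next tot becomes 1453; next at i=3:; next acc becomes 27; next tot becomes 1937; next at i=4:; next acc becomes 27; next tot becomes 2421; next at i=5:; next acc becomes 27; next tot becomes 2905; next aux becomes 1; next final value 1
verdict: not equivalent; witness: a=-3, b=-2


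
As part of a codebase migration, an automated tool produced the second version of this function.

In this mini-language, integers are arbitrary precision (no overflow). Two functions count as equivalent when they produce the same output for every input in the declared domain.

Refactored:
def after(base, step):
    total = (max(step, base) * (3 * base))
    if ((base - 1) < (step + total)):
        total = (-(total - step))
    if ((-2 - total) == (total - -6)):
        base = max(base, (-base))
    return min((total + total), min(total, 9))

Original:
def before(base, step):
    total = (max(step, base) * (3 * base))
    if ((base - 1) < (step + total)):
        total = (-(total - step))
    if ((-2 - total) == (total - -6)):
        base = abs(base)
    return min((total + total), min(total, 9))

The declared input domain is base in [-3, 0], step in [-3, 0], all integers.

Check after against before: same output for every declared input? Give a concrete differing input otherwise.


The two are interchangeable: min/max/abs usage differs, and every declared input agrees.
Spot check at base=-2, step=0 — before: total becomes 0; next ((base - 1) < (step + total)) evaluates to true; next total becomes 0; next ((-2 - total) == (total - -6)) evaluates to false; next final value 0. after: total becomes 0; next ((base - 1) < (step + total)) evaluates to true; next total becomes 0; next ((-2 - total) == (total - -6)) evaluates to false; next final value 0. Both give 0.
Checked all 16 inputs in the declared domain: the outputs agree on every one.
verdict: equivalent


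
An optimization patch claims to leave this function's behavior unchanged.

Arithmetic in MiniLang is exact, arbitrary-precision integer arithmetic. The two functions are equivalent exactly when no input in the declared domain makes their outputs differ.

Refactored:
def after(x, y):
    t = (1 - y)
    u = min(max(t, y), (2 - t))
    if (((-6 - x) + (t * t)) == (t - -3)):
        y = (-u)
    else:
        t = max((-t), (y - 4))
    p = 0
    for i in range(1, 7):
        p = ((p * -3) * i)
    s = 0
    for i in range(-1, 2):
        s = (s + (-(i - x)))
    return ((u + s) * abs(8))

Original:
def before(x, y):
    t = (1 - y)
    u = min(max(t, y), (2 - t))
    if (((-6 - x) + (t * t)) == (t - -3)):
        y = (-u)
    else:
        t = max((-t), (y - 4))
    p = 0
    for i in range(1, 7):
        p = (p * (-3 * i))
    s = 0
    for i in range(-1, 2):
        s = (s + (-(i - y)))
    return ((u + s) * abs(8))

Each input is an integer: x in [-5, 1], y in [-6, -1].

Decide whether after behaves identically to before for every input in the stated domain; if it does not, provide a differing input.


Run the pair on x=-5, y=-6.
before: t = 7; u = -5; (((-6 - x) + (t * t)) == (t - -3)) -> false; t = -7; p = 0; [i=1]; p = 0; [i=2]; p = 0; [i=3]; p = 0; [i=4]; p = 0; [i=5]; p = 0; [i=6]; p = 0; s = 0; [i=-1]; s = -5; [i=0]; s = -11; [i=1]; s = -18; return -184
after: t = 7; u = -5; (((-6 - x) + (t * t)) == (t - -3)) -> false; t = -7; p = 0; [i=1]; p = 0; [i=2]; p = 0; [i=3]; p = 0; [i=4]; p = 0; [i=5]; p = 0; [i=6]; p = 0; s = 0; [i=-1]; s = -4; [i=0]; s = -9; [i=1]; s = -15; return -160
-184 against -160: the behavior changed.
verdict: not equivalent; witness: x=-5, y=-6


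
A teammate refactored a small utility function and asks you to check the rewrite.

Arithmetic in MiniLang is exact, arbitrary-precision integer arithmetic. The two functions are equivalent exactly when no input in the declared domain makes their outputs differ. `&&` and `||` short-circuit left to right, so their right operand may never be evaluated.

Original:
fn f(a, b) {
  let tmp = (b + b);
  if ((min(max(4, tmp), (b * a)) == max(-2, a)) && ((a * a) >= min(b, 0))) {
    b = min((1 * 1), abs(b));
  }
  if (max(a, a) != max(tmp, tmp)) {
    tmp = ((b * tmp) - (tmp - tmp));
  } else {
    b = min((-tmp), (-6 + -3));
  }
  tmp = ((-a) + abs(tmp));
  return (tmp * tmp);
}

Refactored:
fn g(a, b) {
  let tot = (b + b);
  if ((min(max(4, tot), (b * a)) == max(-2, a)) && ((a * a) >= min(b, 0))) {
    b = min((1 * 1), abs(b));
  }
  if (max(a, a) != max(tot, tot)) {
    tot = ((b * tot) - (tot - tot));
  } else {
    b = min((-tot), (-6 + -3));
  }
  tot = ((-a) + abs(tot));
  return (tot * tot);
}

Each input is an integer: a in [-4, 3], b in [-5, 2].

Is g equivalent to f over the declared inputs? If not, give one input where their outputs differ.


This is a faithful refactor — local variable names differ, but the computed results match everywhere.
Spot check at a=-1, b=-4 — f: tmp=-8, then ((min(max(4, tmp), (b * a)) == max(-2, a)) && ((a * a) >= min(b, 0))) is false, then (max(a, a) != max(tmp, tmp)) is true, then tmp=32, then tmp=33, then returns 1089. g: tot=-8, then ((min(max(4, tot), (b * a)) == max(-2, a)) && ((a * a) >= min(b, 0))) is false, then (max(a, a) != max(tot, tot)) is true, then tot=32, then tot=33, then returns 1089. Both give 1089.
Sweeping the whole domain (64 inputs) finds no disagreement.
verdict: equivalent


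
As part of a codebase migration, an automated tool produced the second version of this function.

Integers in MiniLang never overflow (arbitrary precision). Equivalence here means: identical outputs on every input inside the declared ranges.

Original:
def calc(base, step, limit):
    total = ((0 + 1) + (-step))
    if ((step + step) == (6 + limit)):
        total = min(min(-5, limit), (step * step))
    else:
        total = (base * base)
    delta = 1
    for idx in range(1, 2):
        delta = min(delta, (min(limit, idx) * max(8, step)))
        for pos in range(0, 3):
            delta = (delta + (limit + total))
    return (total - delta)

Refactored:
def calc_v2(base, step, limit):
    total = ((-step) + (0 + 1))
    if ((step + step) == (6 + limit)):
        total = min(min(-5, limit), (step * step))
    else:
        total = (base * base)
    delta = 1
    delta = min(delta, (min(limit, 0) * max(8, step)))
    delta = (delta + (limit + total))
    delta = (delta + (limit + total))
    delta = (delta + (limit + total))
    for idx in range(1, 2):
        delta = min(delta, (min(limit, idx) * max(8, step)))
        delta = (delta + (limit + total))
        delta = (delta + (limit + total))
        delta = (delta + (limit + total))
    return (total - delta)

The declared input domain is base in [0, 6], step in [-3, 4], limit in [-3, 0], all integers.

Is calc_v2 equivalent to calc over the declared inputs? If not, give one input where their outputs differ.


These are not equivalent — on base=0, step=-3, limit=-3 the outputs split (33 vs 42).
calc: total becomes 4; next ((step + step) == (6 + limit)) evaluates to false; next total becomes 0; next delta becomes 1; next at idx=1:; next delta becomes -24; next at pos=0:; next delta becomes -27; next at pos=1:; next delta becomes -30; next at pos=2:; next delta becomes -33; next final value 33
calc_v2: total becomes 4; next ((step + step) == (6 + limit)) evaluates to false; next total becomes 0; next delta becomes 1; next delta becomes -24; next delta becomes -27; next delta becomes -30; next delta becomes -33; next at idx=1:; next delta becomes -33; next delta becomes -36; next delta becomes -39; next delta becomes -42; next final value 42
verdict: not equivalent; witness: base=0, step=-3, limit=-3


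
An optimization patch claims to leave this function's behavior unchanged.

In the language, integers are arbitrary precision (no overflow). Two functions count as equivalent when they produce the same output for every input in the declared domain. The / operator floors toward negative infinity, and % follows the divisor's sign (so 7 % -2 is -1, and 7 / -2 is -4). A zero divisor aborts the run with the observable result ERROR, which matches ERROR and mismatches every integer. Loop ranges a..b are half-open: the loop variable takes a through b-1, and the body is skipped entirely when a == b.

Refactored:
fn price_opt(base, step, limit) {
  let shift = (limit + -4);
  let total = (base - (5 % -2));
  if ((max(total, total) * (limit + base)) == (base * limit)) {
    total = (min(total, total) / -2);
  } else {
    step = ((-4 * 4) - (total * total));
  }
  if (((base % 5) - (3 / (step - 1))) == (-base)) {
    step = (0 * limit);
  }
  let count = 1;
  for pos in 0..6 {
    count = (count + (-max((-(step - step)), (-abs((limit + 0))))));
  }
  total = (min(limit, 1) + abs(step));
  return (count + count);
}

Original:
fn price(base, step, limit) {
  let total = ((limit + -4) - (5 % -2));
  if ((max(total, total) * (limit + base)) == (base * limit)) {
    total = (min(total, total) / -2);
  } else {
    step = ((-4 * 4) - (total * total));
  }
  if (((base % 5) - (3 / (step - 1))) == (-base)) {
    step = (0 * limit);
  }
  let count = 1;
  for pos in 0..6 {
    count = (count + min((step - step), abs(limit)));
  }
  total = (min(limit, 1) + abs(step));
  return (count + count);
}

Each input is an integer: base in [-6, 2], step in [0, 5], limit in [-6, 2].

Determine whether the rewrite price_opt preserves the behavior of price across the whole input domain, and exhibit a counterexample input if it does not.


There is a counterexample at base=-3, step=1, limit=-6: 2 on one side, ERROR on the other.
price: total := -9 | ((max(total, total) * (limit + base)) == (base * limit)): false | step := -97 | (((base % 5) - (3 / (step - 1))) == (-base)): true | step := 0 | count := 1 | iter pos=0: | count := 1 | iter pos=1: | count := 1 | iter pos=2: | count := 1 | iter pos=3: | count := 1 | iter pos=4: | count := 1 | iter pos=5: | count := 1 | total := -6 | result 2
price_opt: shift := -10 | total := -2 | ((max(total, total) * (limit + base)) == (base * limit)): true | total := 1 | divide-by-zero, output ERROR
verdict: not equivalent; witness: base=-3, step=1, limit=-6


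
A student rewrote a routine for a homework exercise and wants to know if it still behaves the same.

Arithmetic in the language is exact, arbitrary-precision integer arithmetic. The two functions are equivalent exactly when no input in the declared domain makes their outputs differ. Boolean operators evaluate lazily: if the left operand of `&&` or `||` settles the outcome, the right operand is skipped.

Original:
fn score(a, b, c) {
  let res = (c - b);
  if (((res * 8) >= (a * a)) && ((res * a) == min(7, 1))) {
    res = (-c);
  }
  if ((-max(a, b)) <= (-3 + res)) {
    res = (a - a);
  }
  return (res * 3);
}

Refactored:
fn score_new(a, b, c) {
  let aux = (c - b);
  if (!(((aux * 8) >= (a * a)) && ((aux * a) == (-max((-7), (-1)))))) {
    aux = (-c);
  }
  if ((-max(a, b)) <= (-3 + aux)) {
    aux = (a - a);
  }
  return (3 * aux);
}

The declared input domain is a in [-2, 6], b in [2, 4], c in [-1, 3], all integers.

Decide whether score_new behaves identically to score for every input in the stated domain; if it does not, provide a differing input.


There is a counterexample at a=-2, b=2, c=-1: -9 on one side, 0 on the other.
score: res becomes -3; next (((res * 8) >= (a * a)) && ((res * a) == min(7, 1))) evaluates to false; next ((-max(a, b)) <= (-3 + res)) evaluates to false; next final value -9
score_new: aux becomes -3; next (!(((aux * 8) >= (a * a)) && ((aux * a) == (-max((-7), (-1)))))) evaluates to true; next aux becomes 1; next ((-max(a, b)) <= (-3 + aux)) evaluates to true; next aux becomes 0; next final value 0
verdict: not equivalent; witness: a=-2, b=2, c=-1


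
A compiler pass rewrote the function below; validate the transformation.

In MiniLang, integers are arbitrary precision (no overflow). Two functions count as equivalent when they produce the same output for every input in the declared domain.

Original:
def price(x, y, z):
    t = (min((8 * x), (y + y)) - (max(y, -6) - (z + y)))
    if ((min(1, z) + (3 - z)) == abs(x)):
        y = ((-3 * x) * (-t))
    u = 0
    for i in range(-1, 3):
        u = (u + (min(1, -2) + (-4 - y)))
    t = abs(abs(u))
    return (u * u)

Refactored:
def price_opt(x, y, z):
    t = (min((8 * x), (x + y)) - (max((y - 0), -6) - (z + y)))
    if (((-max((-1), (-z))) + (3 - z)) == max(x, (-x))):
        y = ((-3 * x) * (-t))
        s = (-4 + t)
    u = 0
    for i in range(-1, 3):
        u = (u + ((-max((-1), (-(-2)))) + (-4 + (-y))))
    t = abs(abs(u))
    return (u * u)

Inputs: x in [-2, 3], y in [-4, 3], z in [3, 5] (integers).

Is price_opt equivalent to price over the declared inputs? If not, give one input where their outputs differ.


Input x=1, y=-4, z=3: 1296 from price versus 576 from price_opt.
verdict: not equivalent; witness: x=1, y=-4, z=3


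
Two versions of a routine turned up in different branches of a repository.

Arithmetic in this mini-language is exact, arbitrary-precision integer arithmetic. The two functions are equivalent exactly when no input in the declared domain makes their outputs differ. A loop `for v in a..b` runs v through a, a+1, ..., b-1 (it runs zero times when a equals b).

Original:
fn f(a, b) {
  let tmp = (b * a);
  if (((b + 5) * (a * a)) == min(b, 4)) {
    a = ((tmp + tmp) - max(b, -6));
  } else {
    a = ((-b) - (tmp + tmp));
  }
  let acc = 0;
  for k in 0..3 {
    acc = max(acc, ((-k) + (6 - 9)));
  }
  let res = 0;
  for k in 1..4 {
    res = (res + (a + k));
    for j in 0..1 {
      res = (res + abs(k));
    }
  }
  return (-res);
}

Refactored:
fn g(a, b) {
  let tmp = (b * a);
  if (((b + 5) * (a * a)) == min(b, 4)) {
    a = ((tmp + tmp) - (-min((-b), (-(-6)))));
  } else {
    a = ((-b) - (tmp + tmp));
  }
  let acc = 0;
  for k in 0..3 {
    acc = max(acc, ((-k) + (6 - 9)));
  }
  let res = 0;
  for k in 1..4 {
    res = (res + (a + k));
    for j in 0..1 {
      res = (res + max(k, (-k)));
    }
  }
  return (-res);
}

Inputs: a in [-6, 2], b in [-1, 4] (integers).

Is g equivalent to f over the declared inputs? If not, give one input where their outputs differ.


Differences: min/max/abs usage differs — yet all 54 inputs agree.
verdict: equivalent


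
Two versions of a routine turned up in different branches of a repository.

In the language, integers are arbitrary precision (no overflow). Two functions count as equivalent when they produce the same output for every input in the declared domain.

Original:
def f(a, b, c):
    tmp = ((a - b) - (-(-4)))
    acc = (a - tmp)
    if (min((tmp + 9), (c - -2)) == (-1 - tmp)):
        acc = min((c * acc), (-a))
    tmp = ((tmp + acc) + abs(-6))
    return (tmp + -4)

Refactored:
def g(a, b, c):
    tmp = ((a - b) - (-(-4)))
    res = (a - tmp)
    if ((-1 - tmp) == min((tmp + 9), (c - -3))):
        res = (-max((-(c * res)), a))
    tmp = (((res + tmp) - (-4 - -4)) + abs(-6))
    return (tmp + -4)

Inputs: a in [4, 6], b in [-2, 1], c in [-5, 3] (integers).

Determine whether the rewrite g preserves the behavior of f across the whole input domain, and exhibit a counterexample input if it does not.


Run the pair on a=4, b=-2, c=-5.
f: tmp becomes 2; next acc becomes 2; next (min((tmp + 9), (c - -2)) == (-1 - tmp)) evaluates to true; next acc becomes -10; next tmp becomes -2; next final value -6
g: tmp becomes 2; next res becomes 2; next ((-1 - tmp) == min((tmp + 9), (c - -3))) evaluates to false; next tmp becomes 10; next final value 6
-6 vs 6 — the two versions disagree here.
verdict: not equivalent; witness: a=4, b=-2, c=-5


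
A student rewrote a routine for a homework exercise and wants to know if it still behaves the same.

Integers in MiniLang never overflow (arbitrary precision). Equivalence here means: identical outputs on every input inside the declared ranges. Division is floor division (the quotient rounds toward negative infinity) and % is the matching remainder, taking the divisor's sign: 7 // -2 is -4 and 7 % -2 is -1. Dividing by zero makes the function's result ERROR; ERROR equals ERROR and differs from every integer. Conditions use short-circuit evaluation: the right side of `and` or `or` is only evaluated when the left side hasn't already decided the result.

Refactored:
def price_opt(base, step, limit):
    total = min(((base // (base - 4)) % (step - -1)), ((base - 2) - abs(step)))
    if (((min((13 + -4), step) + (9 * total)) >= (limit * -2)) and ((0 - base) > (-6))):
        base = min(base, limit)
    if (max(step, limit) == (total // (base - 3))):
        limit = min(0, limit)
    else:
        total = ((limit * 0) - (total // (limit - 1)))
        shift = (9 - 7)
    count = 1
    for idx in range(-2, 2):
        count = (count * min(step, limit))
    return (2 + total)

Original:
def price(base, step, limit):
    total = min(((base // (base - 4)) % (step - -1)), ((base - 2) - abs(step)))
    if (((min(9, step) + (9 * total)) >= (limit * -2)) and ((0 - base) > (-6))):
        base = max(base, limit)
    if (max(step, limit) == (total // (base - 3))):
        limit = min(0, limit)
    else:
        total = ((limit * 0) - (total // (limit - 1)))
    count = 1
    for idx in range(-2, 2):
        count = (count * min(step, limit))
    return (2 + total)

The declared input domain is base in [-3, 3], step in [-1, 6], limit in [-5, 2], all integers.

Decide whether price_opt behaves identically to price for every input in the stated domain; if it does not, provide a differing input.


base=3, step=0, limit=0 yields ERROR from price but 2 from price_opt.
verdict: not equivalent; witness: base=3, step=0, limit=0


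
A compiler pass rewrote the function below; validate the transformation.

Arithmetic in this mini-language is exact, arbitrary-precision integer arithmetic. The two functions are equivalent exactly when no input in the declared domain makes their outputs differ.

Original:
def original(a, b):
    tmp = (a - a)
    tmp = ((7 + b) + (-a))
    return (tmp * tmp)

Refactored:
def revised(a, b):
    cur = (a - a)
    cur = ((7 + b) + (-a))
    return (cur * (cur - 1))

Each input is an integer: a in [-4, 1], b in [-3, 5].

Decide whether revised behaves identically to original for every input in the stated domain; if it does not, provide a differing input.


Evaluate both at a=-4, b=-3.
original: tmp=0, then tmp=8, then returns 64
revised: cur=0, then cur=8, then returns 56
64 vs 56 — the two versions disagree here.
verdict: not equivalent; witness: a=-4, b=-3


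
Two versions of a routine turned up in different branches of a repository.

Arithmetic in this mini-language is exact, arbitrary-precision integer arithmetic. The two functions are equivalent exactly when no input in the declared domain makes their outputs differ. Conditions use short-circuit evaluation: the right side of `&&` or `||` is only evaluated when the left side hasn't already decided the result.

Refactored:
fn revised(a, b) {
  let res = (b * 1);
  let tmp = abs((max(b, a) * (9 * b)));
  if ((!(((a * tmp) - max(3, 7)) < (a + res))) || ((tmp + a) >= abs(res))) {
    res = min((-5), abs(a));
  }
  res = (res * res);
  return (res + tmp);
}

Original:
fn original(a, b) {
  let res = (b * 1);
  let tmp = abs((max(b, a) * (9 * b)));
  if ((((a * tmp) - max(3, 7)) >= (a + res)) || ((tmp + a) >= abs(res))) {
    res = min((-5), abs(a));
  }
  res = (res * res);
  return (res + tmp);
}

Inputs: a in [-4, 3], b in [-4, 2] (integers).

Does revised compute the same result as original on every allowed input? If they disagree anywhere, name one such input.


Equivalent — the differences include boolean connective usage differs; comparison usage differs, yet no declared input distinguishes the two.
As a probe, take a=-3, b=-2: original runs res = -2; tmp = 36; ((((a * tmp) - max(3, 7)) >= (a + res)) || ((tmp + a) >= abs(res))) -> true; res = -5; res = 25; return 61; revised runs res = -2; tmp = 36; ((!(((a * tmp) - max(3, 7)) < (a + res))) || ((tmp + a) >= abs(res))) -> true; res = -5; res = 25; return 61; both end at 61.
Sweeping the whole domain (56 inputs) finds no disagreement.
verdict: equivalent


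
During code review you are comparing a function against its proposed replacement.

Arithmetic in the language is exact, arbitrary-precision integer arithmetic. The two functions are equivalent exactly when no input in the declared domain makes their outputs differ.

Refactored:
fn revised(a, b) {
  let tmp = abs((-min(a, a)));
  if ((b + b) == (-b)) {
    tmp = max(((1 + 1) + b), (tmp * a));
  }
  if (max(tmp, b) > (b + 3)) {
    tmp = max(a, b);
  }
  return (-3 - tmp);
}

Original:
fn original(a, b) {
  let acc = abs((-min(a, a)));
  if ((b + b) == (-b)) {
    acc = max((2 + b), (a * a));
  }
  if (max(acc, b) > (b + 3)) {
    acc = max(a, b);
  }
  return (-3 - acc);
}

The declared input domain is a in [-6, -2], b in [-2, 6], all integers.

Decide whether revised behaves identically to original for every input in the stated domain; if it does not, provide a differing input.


Take a=-6, b=0.
original: acc=6, then ((b + b) == (-b)) is true, then acc=36, then (max(acc, b) > (b + 3)) is true, then acc=0, then returns -3
revised: tmp=6, then ((b + b) == (-b)) is true, then tmp=2, then (max(tmp, b) > (b + 3)) is false, then returns -5
-3 against -5: the behavior changed.
verdict: not equivalent; witness: a=-6, b=0


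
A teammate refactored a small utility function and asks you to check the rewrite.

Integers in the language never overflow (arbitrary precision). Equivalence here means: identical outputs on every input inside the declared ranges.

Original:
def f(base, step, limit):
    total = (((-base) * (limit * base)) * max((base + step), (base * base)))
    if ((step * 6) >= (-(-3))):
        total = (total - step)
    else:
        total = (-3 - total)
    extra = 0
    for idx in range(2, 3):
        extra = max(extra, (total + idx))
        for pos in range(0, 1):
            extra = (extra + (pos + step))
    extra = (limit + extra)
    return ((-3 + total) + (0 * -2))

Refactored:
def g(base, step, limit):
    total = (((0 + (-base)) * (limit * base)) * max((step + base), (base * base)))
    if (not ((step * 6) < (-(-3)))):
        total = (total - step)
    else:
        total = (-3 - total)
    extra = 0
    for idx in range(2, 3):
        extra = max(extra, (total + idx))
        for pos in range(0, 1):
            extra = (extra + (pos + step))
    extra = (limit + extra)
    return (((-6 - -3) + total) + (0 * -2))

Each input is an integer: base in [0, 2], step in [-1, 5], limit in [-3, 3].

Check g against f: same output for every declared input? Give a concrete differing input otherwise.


Side by side, the visible changes include: constant usage differs; boolean connective usage differs; arithmetic usage differs; comparison usage differs.
As a probe, take base=2, step=1, limit=-2: f runs total becomes 32; next ((step * 6) >= (-(-3))) evaluates to true; next total becomes 31; next extra becomes 0; next at idx=2:; next extra becomes 33; next at pos=0:; next extra becomes 34; next extra becomes 32; next final value 28; g runs total becomes 32; next (not ((step * 6) < (-(-3)))) evaluates to true; next total becomes 31; next extra becomes 0; next at idx=2:; next extra becomes 33; next at pos=0:; next extra becomes 34; next extra becomes 32; next final value 28; both end at 28.
Sweeping the whole domain (147 inputs) finds no disagreement.
verdict: equivalent


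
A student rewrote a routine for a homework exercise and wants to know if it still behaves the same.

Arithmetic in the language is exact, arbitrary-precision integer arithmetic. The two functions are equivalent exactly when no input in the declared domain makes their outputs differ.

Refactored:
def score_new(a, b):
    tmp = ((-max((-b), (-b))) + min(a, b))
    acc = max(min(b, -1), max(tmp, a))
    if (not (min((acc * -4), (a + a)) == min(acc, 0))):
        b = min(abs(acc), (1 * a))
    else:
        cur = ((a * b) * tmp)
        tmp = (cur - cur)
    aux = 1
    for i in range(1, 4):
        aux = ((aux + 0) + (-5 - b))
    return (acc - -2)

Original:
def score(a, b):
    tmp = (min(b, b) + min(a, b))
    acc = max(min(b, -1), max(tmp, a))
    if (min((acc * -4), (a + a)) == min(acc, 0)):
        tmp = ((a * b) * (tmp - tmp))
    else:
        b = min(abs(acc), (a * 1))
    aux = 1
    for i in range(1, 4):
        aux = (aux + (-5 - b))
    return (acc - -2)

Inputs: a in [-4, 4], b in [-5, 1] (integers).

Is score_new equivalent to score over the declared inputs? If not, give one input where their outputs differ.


Behavior is preserved: although arithmetic usage differs; also constant usage differs; also local variable names differ; also boolean connective usage differs; also min/max/abs usage differs; also statement counts differ, the outputs never diverge.
As a probe, take a=-2, b=-3: score runs tmp := -6 | acc := -2 | (min((acc * -4), (a + a)) == min(acc, 0)): false | b := -2 | aux := 1 | iter i=1: | aux := -2 | iter i=2: | aux := -5 | iter i=3: | aux := -8 | result 0; score_new runs tmp := -6 | acc := -2 | (not (min((acc * -4), (a + a)) == min(acc, 0))): true | b := -2 | aux := 1 | iter i=1: | aux := -2 | iter i=2: | aux := -5 | iter i=3: | aux := -8 | result 0; both end at 0.
An exhaustive pass over the 63 declared inputs shows identical outputs.
verdict: equivalent


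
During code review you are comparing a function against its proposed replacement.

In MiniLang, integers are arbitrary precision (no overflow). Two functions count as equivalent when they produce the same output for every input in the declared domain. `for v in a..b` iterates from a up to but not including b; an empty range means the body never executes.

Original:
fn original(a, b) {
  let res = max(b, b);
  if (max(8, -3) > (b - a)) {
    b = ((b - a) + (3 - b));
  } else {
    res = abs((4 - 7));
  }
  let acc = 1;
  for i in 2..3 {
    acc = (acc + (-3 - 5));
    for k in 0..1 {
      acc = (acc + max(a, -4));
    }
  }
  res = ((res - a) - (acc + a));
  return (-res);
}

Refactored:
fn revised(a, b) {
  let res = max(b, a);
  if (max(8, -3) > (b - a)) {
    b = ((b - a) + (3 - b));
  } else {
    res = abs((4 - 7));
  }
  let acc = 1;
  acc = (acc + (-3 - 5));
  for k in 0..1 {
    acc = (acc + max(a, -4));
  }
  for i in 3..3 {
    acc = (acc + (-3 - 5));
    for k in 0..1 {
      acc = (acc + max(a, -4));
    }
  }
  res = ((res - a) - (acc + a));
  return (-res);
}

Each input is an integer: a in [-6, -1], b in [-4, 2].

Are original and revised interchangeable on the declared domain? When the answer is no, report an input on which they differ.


There is a counterexample at a=-3, b=-4: -12 on one side, -13 on the other.
original: res = -4; (max(8, -3) > (b - a)) -> true; b = 6; acc = 1; [i=2]; acc = -7; [k=0]; acc = -10; res = 12; return -12
revised: res = -3; (max(8, -3) > (b - a)) -> true; b = 6; acc = 1; acc = -7; [k=0]; acc = -10; the i loop: no iterations; res = 13; return -13
verdict: not equivalent; witness: a=-3, b=-4


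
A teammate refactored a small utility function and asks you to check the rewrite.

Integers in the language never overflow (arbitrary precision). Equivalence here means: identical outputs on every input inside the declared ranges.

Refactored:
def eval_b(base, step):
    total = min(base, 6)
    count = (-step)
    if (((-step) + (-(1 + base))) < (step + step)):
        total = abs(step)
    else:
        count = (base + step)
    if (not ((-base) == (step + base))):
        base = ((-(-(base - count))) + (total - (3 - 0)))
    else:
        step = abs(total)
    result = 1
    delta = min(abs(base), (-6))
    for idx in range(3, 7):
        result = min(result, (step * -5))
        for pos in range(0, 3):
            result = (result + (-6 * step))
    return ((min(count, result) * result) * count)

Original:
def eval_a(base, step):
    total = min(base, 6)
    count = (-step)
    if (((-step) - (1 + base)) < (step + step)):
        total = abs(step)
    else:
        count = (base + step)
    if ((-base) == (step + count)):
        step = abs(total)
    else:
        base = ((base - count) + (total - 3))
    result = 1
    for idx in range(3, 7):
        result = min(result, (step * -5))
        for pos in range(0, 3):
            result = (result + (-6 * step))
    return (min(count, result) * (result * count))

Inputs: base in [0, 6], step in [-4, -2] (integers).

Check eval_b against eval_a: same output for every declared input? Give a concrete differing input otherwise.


Try base=1, step=-2.
eval_a: total := 1 | count := 2 | (((-step) - (1 + base)) < (step + step)): false | count := -1 | ((-base) == (step + count)): false | base := 0 | result := 1 | iter idx=3: | result := 1 | iter pos=0: | result := 13 | iter pos=1: | result := 25 | iter pos=2: | result := 37 | iter idx=4: | result := 10 | iter pos=0: | result := 22 | iter pos=1: | result := 34 | iter pos=2: | result := 46 | iter idx=5: | result := 10 | iter pos=0: | result := 22 | iter pos=1: | result := 34 | iter pos=2: | result := 46 | iter idx=6: | result := 10 | iter pos=0: | result := 22 | iter pos=1: | result := 34 | iter pos=2: | result := 46 | result 46
eval_b: total := 1 | count := 2 | (((-step) + (-(1 + base))) < (step + step)): false | count := -1 | (not ((-base) == (step + base))): false | step := 1 | result := 1 | delta := -6 | iter idx=3: | result := -5 | iter pos=0: | result := -11 | iter pos=1: | result := -17 | iter pos=2: | result := -23 | iter idx=4: | result := -23 | iter pos=0: | result := -29 | iter pos=1: | result := -35 | iter pos=2: | result := -41 | iter idx=5: | result := -41 | iter pos=0: | result := -47 | iter pos=1: | result := -53 | iter pos=2: | result := -59 | iter idx=6: | result := -59 | iter pos=0: | result := -65 | iter pos=1: | result := -71 | iter pos=2: | result := -77 | result -5929
46 != -5929, so the rewrite changes behavior.
verdict: not equivalent; witness: base=1, step=-2


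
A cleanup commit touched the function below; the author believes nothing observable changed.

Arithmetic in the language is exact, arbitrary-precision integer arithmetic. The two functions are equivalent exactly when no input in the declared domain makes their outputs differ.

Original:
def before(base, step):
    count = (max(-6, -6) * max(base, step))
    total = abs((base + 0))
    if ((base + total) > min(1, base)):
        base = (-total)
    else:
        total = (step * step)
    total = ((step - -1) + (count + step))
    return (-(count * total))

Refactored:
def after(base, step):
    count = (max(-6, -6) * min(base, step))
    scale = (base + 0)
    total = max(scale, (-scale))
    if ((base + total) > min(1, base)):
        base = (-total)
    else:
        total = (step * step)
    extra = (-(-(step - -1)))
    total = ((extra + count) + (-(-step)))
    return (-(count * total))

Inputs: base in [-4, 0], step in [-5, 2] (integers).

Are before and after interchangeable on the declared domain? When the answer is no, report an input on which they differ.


Consider the input base=-4, step=-5.
before: count becomes 24; next total becomes 4; next ((base + total) > min(1, base)) evaluates to true; next base becomes -4; next total becomes 15; next final value -360
after: count becomes 30; next scale becomes -4; next total becomes 4; next ((base + total) > min(1, base)) evaluates to true; next base becomes -4; next extra becomes -4; next total becomes 21; next final value -630
-360 and -630 differ, so these are not the same function on this domain.
verdict: not equivalent; witness: base=-4, step=-5


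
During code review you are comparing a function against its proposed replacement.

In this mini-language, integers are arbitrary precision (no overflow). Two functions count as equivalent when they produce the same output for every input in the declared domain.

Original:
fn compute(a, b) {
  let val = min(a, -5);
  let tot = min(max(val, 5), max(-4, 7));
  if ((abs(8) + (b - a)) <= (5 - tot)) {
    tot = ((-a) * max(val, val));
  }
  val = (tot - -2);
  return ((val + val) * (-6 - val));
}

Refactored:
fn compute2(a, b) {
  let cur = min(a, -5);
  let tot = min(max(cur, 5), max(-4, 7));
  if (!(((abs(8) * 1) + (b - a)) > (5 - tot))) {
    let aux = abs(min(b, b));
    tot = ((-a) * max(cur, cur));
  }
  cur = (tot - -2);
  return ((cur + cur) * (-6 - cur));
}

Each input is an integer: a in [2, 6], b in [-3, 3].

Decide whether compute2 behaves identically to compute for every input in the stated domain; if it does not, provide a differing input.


This is a faithful refactor — min/max/abs usage differs; comparison usage differs; local variable names differ; boolean connective usage differs; statement counts differ; arithmetic usage differs; constant usage differs, but the computed results match everywhere.
Tracing a=3, b=0: compute: val := -5 | tot := 5 | ((abs(8) + (b - a)) <= (5 - tot)): false | val := 7 | result -182 | compute2: cur := -5 | tot := 5 | (!(((abs(8) * 1) + (b - a)) > (5 - tot))): false | cur := 7 | result -182 — matching result -182.
Across all 35 domain points the two functions coincide.
verdict: equivalent
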